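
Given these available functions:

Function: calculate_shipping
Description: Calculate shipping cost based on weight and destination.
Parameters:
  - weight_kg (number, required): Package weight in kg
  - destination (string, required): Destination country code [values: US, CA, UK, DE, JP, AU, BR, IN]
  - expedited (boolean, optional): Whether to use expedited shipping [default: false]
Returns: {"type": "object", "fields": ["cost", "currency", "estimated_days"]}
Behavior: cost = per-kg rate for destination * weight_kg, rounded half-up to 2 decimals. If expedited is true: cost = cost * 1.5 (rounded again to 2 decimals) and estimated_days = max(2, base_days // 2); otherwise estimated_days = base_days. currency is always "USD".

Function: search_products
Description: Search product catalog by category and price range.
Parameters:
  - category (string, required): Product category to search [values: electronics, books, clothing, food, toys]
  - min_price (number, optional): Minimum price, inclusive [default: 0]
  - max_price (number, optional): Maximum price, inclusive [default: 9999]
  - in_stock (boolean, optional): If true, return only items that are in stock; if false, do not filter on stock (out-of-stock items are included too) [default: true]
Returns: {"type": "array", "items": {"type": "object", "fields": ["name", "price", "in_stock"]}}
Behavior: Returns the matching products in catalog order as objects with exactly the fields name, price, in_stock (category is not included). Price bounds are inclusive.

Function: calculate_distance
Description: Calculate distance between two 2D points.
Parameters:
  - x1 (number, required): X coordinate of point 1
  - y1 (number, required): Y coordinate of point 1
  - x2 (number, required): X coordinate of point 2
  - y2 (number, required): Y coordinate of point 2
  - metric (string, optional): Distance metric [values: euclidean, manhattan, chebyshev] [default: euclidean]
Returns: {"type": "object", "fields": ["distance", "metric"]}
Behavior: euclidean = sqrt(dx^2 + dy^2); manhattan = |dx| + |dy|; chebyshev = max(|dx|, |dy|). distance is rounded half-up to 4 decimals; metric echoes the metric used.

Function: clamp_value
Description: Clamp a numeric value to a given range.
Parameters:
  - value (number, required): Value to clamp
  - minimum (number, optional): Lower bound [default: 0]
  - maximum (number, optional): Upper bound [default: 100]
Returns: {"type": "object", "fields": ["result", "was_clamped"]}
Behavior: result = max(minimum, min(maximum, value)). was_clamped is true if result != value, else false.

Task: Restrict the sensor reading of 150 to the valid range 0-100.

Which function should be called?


The task needs a function whose description is: Clamp a numeric value to a given range.
clamp_value


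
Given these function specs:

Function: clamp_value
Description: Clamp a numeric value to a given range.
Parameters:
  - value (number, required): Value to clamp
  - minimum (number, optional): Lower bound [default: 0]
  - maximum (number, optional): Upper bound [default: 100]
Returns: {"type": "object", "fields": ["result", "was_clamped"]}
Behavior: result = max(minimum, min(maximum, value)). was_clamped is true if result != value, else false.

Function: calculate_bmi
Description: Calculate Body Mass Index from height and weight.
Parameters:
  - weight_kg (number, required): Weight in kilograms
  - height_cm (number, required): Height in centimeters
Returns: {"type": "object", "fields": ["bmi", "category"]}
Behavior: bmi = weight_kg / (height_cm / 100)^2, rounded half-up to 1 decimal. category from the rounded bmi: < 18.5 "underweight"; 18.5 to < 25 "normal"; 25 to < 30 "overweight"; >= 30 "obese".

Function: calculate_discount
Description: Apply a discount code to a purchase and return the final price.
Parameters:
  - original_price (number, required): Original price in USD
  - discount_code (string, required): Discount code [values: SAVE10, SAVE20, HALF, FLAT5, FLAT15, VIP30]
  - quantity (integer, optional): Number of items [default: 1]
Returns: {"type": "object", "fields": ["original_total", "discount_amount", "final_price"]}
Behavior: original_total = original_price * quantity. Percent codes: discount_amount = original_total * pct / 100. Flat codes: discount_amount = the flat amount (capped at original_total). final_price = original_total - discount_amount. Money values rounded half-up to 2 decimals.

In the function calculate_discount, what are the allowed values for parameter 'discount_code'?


The calculate_discount spec declares:
  - discount_code (string, required): Discount code [values: SAVE10, SAVE20, HALF, FLAT5, FLAT15, VIP30]
Allowed values:
SAVE10, SAVE20, HALF, FLAT5, FLAT15, VIP30


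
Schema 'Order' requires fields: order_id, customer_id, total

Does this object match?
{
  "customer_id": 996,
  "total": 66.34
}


Checking required fields...
Missing: order_id
Invalid - missing required field 'order_id'


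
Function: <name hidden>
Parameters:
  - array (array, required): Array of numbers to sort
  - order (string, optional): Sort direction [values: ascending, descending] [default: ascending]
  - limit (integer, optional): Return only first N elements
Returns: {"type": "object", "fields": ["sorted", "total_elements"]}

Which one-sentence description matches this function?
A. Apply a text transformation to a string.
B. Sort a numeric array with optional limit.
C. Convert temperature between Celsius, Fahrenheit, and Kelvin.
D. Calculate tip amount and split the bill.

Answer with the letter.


Parameters array, order, limit and return ["sorted", "total_elements"] fit: Sort a numeric array with optional limit.
B


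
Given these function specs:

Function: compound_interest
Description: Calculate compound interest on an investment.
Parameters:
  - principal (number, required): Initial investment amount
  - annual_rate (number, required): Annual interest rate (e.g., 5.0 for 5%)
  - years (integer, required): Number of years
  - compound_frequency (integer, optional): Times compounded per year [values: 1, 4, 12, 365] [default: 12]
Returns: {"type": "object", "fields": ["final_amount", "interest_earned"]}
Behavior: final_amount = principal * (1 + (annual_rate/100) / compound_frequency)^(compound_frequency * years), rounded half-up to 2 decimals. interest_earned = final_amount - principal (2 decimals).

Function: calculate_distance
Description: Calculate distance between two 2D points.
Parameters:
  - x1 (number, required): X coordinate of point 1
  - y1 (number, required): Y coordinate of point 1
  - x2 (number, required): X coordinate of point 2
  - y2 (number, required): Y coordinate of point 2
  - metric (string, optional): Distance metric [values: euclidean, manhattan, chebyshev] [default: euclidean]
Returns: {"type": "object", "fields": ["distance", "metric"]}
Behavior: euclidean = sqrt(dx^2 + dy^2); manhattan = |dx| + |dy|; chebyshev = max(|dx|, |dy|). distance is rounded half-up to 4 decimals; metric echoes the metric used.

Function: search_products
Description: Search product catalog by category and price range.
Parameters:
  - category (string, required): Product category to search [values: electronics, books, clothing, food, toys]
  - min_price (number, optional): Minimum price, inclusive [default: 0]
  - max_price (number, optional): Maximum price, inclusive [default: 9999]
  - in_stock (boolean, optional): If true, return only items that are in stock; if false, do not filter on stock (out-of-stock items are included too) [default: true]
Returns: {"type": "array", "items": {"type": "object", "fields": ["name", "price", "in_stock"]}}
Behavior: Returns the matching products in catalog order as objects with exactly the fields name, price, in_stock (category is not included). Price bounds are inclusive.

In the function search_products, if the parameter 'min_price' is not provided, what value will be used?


The search_products spec declares:
  - min_price (number, optional): Minimum price, inclusive [default: 0]
Default:
0


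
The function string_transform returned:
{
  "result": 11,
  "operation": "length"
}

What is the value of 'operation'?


length


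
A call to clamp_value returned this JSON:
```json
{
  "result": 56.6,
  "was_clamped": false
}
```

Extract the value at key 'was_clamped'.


false


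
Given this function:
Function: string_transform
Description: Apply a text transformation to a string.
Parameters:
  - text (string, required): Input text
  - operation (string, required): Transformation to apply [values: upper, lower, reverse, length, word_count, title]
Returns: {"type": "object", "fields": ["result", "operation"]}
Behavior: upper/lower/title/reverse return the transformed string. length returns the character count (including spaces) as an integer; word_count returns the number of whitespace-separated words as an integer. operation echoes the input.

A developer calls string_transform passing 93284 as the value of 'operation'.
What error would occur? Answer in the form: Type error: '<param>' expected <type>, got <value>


Spec: 'operation' is declared as string; 93284 is an integer.
Type error: 'operation' expected string, got 93284


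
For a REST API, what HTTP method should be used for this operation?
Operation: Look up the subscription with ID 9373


GET = read, POST = create, PUT = update/replace, DELETE = remove
This operation is a read.
GET


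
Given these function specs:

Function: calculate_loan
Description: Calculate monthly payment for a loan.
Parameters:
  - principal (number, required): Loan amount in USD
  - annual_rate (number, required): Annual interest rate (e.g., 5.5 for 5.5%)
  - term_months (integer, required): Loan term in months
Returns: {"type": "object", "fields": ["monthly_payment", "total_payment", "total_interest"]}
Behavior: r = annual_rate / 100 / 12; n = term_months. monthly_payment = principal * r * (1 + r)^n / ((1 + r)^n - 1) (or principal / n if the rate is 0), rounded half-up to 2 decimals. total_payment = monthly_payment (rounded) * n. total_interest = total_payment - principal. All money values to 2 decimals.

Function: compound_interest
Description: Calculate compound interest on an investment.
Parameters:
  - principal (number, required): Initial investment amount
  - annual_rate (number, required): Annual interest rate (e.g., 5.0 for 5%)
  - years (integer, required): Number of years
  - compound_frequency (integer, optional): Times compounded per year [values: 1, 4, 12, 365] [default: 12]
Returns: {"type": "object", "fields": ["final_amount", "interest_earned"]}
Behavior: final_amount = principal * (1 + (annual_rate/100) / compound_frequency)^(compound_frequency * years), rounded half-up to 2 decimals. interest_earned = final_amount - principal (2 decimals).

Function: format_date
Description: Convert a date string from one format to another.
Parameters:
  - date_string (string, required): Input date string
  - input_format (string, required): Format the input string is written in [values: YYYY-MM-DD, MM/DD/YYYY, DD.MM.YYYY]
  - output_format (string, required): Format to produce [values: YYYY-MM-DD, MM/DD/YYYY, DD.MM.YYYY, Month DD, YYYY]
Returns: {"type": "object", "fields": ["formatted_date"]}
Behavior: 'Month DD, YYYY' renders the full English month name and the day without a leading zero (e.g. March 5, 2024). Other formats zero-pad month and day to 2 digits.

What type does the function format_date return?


The format_date spec declares Returns: {"type": "object", "fields": ["formatted_date"]}
Type:
object


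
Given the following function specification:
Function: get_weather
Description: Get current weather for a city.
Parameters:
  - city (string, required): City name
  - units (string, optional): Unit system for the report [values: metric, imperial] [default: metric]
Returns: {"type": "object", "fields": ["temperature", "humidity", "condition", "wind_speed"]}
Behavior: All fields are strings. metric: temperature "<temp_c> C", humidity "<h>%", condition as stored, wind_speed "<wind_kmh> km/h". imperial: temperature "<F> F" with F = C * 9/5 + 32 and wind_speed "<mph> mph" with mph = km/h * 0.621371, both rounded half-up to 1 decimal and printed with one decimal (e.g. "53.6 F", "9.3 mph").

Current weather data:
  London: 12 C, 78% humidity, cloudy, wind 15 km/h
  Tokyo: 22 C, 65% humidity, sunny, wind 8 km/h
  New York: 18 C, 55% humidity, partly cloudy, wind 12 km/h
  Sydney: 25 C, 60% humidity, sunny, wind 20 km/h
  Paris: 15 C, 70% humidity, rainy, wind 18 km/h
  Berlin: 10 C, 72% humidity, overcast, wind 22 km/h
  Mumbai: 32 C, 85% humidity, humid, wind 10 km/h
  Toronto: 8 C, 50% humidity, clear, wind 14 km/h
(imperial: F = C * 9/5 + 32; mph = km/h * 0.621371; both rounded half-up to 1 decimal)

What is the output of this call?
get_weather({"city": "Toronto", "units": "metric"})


Toronto record: 8 C, 50%, clear, 14 km/h
metric: report values as stored ('<temp_c> C', '<humidity>%', '<wind_kmh> km/h')
Output:
{"temperature": "8 C", "humidity": "50%", "condition": "clear", "wind_speed": "14 km/h"}


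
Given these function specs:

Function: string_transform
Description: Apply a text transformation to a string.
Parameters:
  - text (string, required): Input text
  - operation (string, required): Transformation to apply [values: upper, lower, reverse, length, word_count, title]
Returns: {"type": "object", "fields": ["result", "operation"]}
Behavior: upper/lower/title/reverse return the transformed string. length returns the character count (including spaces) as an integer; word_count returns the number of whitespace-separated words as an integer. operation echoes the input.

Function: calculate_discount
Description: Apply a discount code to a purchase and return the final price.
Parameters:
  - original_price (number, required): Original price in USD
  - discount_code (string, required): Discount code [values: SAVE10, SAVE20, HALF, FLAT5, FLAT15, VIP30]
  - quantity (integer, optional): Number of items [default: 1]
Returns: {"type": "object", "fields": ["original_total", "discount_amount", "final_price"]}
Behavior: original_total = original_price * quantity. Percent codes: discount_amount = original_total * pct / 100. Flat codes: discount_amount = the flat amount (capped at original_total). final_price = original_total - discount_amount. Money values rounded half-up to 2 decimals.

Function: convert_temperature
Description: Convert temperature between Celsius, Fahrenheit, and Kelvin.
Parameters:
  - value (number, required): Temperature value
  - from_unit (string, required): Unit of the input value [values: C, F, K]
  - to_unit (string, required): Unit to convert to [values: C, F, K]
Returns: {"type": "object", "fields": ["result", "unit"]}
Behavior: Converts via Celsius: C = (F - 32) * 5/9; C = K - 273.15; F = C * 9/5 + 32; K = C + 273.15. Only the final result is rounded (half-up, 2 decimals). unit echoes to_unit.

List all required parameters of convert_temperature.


Parameters of convert_temperature and their required/optional flag:
  value: required
  from_unit: required
  to_unit: required
from_unit, to_unit, value


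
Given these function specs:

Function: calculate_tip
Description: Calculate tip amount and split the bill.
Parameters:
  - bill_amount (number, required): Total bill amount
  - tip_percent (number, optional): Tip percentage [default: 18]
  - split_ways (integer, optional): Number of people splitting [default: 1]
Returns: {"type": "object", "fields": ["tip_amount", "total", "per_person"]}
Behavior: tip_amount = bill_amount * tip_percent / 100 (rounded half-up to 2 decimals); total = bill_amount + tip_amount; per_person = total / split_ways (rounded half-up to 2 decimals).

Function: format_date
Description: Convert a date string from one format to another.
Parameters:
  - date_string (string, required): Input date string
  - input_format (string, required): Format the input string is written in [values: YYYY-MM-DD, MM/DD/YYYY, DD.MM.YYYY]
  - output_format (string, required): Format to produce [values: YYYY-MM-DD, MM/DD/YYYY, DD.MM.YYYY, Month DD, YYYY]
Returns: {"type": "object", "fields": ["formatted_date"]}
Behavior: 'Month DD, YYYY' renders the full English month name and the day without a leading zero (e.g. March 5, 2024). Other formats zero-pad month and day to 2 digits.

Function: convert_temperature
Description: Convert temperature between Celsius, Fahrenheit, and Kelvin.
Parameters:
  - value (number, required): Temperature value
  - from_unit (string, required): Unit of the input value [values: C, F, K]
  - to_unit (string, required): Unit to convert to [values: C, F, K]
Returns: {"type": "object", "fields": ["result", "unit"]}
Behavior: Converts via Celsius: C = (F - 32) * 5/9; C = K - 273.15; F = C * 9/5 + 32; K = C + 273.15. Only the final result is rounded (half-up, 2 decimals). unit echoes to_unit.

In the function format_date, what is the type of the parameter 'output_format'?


The format_date spec declares:
  - output_format (string, required): Format to produce [values: YYYY-MM-DD, MM/DD/YYYY, DD.MM.YYYY, Month DD, YYYY]
Type:
string


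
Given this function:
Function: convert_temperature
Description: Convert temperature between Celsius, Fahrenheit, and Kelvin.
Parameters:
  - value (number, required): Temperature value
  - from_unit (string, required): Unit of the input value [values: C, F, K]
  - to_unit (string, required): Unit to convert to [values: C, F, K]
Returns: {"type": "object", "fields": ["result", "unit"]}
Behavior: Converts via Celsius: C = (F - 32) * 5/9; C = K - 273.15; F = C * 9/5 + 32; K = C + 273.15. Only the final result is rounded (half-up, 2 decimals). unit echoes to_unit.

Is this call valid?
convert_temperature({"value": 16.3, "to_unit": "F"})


Checking required parameters...
Missing required parameter: from_unit
Invalid - missing required parameter 'from_unit'


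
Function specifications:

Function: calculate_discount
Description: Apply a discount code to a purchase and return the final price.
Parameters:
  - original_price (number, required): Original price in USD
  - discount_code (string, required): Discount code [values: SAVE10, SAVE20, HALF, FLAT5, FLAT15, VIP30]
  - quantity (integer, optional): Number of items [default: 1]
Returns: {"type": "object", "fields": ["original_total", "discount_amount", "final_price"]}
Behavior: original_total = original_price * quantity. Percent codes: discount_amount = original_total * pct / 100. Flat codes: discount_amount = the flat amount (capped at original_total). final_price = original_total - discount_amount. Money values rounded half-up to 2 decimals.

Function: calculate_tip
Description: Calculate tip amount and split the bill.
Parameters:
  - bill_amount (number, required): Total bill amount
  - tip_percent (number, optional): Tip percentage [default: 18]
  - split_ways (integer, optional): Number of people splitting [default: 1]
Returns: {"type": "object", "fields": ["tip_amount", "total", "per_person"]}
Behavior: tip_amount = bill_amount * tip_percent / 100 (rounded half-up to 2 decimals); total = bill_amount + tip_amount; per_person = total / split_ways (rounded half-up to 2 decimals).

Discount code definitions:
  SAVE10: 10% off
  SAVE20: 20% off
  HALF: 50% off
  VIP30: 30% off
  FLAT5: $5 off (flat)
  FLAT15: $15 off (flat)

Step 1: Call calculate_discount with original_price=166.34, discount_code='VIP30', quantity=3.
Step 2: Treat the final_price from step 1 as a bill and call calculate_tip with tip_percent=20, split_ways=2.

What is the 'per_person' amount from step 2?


Step 1: calculate_discount(original_price=166.34, discount_code=VIP30, quantity=3)
  original_total = 166.34 * 3 = 499.02
  VIP30 = 30% off: discount_amount = 499.02 * 30/100 = 149.706 -> 149.71
  final_price = 499.02 - 149.71 = 349.31
  -> final_price = 349.31
Step 2: calculate_tip(bill_amount=349.31, tip_percent=20, split_ways=2)
  tip_amount = 349.31 * 20/100 = 69.862 -> 69.86
  total = 349.31 + 69.86 = 419.17
  per_person = 419.17 / 2 = 209.585 -> 209.59
  -> per_person = 209.59
$209.59


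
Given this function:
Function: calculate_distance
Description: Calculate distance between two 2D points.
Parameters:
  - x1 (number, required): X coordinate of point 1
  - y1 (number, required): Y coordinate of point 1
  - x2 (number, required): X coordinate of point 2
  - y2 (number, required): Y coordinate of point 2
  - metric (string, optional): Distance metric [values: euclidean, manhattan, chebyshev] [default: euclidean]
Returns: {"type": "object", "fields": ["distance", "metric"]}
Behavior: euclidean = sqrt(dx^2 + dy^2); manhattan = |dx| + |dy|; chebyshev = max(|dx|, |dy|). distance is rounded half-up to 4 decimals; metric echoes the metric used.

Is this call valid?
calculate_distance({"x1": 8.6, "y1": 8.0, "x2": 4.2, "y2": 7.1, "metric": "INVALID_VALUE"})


Checking parameter values...
Parameter 'metric' has value 'INVALID_VALUE' not in allowed: euclidean, manhattan, chebyshev
Invalid - 'metric' must be one of euclidean, manhattan, chebyshev


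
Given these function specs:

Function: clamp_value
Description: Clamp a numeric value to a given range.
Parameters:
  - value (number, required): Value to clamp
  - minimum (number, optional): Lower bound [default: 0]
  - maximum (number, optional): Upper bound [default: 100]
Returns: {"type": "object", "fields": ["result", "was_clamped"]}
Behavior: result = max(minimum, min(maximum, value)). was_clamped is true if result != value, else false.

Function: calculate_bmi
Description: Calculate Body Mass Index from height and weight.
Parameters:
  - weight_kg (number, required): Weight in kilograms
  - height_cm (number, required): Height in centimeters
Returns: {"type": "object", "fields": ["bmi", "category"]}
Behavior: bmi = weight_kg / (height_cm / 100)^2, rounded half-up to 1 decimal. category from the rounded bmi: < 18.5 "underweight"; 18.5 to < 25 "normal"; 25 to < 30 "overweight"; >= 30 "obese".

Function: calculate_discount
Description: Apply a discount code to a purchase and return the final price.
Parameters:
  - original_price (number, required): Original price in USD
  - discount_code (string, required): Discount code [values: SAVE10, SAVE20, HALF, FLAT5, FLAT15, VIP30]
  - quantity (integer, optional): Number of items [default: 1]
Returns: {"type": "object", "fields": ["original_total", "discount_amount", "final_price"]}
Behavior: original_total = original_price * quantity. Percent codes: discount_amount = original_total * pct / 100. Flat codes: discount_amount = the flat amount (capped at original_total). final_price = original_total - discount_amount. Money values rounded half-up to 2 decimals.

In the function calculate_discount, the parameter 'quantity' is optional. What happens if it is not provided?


The calculate_discount spec declares:
  - quantity (integer, optional): Number of items [default: 1]
It defaults to 1


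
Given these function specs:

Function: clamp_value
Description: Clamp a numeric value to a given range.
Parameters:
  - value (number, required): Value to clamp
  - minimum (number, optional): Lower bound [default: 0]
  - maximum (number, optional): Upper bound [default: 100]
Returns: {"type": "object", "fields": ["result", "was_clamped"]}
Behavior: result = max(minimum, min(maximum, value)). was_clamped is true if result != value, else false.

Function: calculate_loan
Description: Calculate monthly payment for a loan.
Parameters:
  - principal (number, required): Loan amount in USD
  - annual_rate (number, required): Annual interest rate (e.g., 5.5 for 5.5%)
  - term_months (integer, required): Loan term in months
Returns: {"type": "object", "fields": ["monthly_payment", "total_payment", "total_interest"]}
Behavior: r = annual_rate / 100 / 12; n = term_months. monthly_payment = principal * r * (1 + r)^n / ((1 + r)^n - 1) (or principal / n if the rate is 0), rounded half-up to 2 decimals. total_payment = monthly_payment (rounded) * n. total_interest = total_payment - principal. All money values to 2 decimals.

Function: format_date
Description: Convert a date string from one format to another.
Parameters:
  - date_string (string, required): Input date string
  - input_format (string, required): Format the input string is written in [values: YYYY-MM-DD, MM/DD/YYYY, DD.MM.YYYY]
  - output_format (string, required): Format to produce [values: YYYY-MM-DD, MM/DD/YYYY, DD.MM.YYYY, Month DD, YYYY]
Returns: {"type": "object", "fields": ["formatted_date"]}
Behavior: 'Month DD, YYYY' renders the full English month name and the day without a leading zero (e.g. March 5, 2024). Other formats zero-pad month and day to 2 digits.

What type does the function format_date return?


The format_date spec declares Returns: {"type": "object", "fields": ["formatted_date"]}
Type:
object


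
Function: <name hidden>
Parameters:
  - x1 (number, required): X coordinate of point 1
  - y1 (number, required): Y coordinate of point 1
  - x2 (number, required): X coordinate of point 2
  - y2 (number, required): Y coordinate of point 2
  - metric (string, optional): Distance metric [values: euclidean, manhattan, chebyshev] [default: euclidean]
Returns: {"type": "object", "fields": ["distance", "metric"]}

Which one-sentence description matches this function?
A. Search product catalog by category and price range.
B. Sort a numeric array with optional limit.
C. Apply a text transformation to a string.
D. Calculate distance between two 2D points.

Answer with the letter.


Parameters x1, y1, x2, y2, metric and return ["distance", "metric"] fit: Calculate distance between two 2D points.
D


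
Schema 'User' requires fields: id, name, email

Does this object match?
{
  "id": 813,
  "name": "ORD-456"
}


Checking required fields...
Missing: email
Invalid - missing required field 'email'


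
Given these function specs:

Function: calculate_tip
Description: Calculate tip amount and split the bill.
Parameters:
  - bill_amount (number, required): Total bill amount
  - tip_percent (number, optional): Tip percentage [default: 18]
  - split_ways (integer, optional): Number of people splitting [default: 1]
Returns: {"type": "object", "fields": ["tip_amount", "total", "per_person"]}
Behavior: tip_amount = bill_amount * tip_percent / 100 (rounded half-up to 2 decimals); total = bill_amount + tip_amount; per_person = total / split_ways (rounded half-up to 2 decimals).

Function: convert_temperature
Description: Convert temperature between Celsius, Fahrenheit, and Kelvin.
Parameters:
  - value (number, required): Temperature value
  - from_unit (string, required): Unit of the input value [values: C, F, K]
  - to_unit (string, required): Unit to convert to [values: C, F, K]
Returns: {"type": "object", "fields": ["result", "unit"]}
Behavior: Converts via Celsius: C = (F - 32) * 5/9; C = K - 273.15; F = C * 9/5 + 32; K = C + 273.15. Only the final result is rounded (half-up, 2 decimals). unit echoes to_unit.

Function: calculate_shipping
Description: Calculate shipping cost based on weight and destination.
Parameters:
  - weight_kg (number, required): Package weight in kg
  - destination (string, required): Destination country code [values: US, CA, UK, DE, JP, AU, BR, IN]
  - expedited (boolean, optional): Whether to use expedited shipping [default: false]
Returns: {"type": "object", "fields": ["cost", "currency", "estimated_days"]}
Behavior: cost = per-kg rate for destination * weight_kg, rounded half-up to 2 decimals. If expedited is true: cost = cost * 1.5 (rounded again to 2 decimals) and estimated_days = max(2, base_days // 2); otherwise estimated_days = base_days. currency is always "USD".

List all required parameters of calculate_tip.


Parameters of calculate_tip and their required/optional flag:
  bill_amount: required
  tip_percent: optional
  split_ways: optional
bill_amount


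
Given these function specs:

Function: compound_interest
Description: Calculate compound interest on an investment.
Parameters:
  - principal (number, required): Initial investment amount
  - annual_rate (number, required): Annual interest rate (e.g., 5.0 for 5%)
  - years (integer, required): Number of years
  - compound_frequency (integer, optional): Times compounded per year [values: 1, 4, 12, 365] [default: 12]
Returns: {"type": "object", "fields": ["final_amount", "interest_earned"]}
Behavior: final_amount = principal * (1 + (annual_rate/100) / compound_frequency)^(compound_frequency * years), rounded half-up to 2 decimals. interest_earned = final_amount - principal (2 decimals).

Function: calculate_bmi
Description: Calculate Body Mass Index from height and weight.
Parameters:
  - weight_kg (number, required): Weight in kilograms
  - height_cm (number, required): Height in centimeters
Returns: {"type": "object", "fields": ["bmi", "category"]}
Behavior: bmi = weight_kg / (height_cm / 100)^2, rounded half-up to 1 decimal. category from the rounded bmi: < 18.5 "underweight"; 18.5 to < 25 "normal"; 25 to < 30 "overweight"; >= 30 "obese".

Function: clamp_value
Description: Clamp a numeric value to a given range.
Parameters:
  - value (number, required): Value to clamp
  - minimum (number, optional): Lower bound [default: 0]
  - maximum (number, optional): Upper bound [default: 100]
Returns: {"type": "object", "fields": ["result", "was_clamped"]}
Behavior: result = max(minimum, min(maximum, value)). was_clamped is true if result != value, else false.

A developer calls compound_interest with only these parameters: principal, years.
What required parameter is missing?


Required parameters: principal, annual_rate, years
Provided: principal, years
Missing: annual_rate
annual_rate


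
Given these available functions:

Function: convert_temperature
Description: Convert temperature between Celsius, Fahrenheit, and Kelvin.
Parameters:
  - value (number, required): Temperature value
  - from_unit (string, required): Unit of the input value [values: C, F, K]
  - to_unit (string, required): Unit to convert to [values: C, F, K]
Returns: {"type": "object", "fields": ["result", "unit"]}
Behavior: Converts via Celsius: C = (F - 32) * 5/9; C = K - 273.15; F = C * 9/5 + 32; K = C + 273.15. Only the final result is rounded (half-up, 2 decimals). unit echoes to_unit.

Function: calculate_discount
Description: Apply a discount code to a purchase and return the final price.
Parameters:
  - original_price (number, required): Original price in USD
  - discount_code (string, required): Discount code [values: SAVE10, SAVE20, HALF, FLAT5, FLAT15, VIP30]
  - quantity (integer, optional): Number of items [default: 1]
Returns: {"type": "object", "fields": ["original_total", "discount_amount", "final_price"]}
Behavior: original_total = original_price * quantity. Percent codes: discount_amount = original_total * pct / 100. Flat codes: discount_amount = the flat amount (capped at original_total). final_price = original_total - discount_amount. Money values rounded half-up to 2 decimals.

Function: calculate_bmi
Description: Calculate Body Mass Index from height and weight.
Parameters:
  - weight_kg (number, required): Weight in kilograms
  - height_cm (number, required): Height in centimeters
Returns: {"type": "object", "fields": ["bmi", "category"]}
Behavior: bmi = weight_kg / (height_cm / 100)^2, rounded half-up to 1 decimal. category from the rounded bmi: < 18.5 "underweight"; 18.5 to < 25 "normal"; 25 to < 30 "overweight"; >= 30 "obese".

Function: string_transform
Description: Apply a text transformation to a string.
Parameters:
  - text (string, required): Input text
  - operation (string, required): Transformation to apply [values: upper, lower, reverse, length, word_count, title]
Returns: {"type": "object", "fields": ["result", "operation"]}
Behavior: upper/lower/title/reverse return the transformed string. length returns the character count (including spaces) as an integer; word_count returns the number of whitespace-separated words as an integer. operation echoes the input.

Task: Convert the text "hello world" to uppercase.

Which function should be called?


The task needs a function whose description is: Apply a text transformation to a string.
string_transform


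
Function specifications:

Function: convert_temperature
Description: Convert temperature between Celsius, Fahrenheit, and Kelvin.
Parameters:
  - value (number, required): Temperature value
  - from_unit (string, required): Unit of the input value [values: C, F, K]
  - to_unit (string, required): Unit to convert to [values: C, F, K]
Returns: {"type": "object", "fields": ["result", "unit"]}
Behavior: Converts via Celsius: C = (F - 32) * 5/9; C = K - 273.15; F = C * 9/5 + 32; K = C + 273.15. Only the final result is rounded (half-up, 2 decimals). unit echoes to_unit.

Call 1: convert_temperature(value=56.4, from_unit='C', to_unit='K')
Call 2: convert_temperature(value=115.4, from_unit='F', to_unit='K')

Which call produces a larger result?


Call 1:
  Input already in C: 56.4
  To K: 56.4 + 273.15 = 329.55
  Round to 2 decimals: 329.55
  -> 329.55 K
Call 2:
  To C: (115.4 - 32) * 5/9 = 46.333333
  To K: 46.333333 + 273.15 = 319.483333
  Round to 2 decimals: 319.48
  -> 319.48 K
Call 1 (329.55 K)


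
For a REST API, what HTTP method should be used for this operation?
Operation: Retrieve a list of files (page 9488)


GET = read, POST = create, PUT = update/replace, DELETE = remove
This operation is a read.
GET


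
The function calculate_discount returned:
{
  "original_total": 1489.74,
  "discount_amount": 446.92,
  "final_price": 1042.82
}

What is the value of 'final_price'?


1042.82


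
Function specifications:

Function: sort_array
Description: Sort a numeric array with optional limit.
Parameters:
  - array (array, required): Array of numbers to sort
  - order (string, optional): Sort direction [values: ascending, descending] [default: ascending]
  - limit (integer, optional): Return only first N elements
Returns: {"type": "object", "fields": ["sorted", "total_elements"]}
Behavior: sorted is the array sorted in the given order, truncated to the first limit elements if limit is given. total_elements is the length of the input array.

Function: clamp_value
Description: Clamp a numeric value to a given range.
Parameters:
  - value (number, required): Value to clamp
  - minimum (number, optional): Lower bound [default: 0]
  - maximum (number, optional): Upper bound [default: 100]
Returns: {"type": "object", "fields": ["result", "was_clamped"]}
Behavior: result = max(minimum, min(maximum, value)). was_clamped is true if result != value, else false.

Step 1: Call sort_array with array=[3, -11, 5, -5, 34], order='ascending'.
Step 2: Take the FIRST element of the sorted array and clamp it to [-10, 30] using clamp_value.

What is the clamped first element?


Step 1: sort_array(order=ascending)
  sorted: [-11, -5, 3, 5, 34]
  -> first element = -11
Step 2: clamp_value(value=-11, minimum=-10, maximum=30)
  result = max(-10, min(30, -11)) = max(-10, -11) = -10
  was_clamped = (-10 != -11) = true
  -> result = -10
-10


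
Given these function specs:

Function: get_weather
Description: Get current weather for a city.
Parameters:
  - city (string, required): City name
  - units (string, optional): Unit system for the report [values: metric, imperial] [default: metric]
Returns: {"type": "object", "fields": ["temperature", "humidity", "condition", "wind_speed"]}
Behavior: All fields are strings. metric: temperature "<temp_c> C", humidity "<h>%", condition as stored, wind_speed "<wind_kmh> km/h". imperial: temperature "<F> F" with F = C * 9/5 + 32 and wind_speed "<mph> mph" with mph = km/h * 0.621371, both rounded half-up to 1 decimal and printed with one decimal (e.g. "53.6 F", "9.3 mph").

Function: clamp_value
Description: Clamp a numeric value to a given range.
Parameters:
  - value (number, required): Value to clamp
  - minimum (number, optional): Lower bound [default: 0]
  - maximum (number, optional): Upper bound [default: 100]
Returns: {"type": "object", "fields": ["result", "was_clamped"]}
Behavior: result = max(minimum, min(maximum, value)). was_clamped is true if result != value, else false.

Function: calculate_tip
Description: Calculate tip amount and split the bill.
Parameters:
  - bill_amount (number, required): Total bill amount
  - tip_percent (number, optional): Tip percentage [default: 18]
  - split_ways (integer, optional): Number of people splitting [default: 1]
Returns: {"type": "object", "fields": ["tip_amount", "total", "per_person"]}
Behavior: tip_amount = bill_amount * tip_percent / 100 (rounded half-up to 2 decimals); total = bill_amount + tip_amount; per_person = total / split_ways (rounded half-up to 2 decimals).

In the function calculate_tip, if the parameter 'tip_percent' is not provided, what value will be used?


The calculate_tip spec declares:
  - tip_percent (number, optional): Tip percentage [default: 18]
Default:
18


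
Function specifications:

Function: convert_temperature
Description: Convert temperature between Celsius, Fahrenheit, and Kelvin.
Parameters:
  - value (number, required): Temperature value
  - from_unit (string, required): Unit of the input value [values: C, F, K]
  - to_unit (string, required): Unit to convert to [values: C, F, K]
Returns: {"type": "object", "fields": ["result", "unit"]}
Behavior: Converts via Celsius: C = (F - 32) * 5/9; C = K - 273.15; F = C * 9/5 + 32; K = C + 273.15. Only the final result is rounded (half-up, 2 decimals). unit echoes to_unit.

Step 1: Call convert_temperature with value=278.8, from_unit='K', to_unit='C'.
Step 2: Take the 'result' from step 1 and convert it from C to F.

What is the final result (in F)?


Step 1: convert_temperature(value=278.8, from_unit=K, to_unit=C)
  To C: 278.8 - 273.15 = 5.65
  Target is C: 5.65
  Round to 2 decimals: 5.65
  -> result = 5.65 C
Step 2: convert_temperature(value=5.65, from_unit=C, to_unit=F)
  Input already in C: 5.65
  To F: 5.65 * 9/5 + 32 = 42.17
  Round to 2 decimals: 42.17
  -> result = 42.17 F
42.17 F


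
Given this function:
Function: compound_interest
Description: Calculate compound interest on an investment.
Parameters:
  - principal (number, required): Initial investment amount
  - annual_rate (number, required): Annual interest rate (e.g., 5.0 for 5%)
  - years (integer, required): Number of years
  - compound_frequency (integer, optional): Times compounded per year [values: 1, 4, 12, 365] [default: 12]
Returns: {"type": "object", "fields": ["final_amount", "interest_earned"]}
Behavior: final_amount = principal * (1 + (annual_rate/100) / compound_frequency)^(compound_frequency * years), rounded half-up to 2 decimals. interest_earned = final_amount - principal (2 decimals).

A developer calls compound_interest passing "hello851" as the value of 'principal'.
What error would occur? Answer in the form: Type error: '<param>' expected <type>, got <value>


Spec: 'principal' is declared as number; "hello851" is a string.
Type error: 'principal' expected number, got "hello851"


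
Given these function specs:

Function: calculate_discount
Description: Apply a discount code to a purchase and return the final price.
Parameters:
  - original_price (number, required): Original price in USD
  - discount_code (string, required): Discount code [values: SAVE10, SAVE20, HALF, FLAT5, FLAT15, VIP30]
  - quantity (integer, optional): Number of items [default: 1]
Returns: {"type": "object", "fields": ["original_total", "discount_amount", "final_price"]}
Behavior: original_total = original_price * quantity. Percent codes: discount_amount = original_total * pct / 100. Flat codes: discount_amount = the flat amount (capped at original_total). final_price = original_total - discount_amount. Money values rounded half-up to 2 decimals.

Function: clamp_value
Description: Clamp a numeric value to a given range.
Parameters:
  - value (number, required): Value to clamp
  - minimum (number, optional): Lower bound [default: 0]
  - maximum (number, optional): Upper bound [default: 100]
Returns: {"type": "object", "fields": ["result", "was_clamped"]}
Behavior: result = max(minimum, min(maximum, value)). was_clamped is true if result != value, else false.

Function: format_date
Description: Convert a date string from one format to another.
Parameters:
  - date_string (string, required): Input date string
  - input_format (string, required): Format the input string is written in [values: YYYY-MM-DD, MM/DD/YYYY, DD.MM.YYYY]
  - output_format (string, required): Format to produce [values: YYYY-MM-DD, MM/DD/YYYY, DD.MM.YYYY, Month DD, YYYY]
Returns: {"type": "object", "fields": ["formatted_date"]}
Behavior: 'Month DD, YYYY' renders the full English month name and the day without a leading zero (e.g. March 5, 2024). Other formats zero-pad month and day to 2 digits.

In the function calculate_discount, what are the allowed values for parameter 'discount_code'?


The calculate_discount spec declares:
  - discount_code (string, required): Discount code [values: SAVE10, SAVE20, HALF, FLAT5, FLAT15, VIP30]
Allowed values:
SAVE10, SAVE20, HALF, FLAT5, FLAT15, VIP30
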